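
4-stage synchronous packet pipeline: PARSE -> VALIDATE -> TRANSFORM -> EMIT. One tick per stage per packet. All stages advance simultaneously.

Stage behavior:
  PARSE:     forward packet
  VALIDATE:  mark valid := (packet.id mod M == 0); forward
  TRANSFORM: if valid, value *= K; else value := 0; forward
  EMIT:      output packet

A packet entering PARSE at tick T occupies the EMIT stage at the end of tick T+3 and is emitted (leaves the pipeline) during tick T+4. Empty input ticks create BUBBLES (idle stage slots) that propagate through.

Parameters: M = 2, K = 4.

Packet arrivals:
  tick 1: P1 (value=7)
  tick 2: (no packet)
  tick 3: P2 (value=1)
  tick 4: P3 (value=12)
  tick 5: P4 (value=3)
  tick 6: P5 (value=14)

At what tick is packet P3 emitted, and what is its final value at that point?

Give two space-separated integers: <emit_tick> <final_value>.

Answer: 8 0

Derivation:
Tick 1: [PARSE:P1(v=7,ok=F), VALIDATE:-, TRANSFORM:-, EMIT:-] out:-; in:P1
Tick 2: [PARSE:-, VALIDATE:P1(v=7,ok=F), TRANSFORM:-, EMIT:-] out:-; in:-
Tick 3: [PARSE:P2(v=1,ok=F), VALIDATE:-, TRANSFORM:P1(v=0,ok=F), EMIT:-] out:-; in:P2
Tick 4: [PARSE:P3(v=12,ok=F), VALIDATE:P2(v=1,ok=T), TRANSFORM:-, EMIT:P1(v=0,ok=F)] out:-; in:P3
Tick 5: [PARSE:P4(v=3,ok=F), VALIDATE:P3(v=12,ok=F), TRANSFORM:P2(v=4,ok=T), EMIT:-] out:P1(v=0); in:P4
Tick 6: [PARSE:P5(v=14,ok=F), VALIDATE:P4(v=3,ok=T), TRANSFORM:P3(v=0,ok=F), EMIT:P2(v=4,ok=T)] out:-; in:P5
Tick 7: [PARSE:-, VALIDATE:P5(v=14,ok=F), TRANSFORM:P4(v=12,ok=T), EMIT:P3(v=0,ok=F)] out:P2(v=4); in:-
Tick 8: [PARSE:-, VALIDATE:-, TRANSFORM:P5(v=0,ok=F), EMIT:P4(v=12,ok=T)] out:P3(v=0); in:-
Tick 9: [PARSE:-, VALIDATE:-, TRANSFORM:-, EMIT:P5(v=0,ok=F)] out:P4(v=12); in:-
Tick 10: [PARSE:-, VALIDATE:-, TRANSFORM:-, EMIT:-] out:P5(v=0); in:-
P3: arrives tick 4, valid=False (id=3, id%2=1), emit tick 8, final value 0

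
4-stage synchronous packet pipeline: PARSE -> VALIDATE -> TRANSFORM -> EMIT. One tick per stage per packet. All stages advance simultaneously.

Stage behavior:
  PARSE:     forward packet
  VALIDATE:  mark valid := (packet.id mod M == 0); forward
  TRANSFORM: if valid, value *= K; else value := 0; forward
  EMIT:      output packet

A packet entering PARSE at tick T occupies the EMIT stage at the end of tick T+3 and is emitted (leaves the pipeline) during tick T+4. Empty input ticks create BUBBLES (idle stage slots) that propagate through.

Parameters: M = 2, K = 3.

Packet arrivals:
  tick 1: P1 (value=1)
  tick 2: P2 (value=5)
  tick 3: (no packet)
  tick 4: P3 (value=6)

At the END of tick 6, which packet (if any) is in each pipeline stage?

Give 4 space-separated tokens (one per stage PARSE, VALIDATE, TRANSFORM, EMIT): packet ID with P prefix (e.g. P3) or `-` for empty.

Tick 1: [PARSE:P1(v=1,ok=F), VALIDATE:-, TRANSFORM:-, EMIT:-] out:-; in:P1
Tick 2: [PARSE:P2(v=5,ok=F), VALIDATE:P1(v=1,ok=F), TRANSFORM:-, EMIT:-] out:-; in:P2
Tick 3: [PARSE:-, VALIDATE:P2(v=5,ok=T), TRANSFORM:P1(v=0,ok=F), EMIT:-] out:-; in:-
Tick 4: [PARSE:P3(v=6,ok=F), VALIDATE:-, TRANSFORM:P2(v=15,ok=T), EMIT:P1(v=0,ok=F)] out:-; in:P3
Tick 5: [PARSE:-, VALIDATE:P3(v=6,ok=F), TRANSFORM:-, EMIT:P2(v=15,ok=T)] out:P1(v=0); in:-
Tick 6: [PARSE:-, VALIDATE:-, TRANSFORM:P3(v=0,ok=F), EMIT:-] out:P2(v=15); in:-
At end of tick 6: ['-', '-', 'P3', '-']

Answer: - - P3 -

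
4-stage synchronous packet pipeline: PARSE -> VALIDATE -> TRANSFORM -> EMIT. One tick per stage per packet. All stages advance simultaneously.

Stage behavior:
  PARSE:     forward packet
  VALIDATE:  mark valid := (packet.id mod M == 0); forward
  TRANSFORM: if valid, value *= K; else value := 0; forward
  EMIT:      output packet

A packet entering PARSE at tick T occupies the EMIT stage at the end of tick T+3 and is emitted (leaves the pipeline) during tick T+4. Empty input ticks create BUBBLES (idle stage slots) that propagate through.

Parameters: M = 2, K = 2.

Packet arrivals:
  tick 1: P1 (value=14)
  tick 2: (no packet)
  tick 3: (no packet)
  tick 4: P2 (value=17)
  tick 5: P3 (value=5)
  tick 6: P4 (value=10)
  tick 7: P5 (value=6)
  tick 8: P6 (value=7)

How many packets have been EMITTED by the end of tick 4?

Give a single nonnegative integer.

Answer: 0

Derivation:
Tick 1: [PARSE:P1(v=14,ok=F), VALIDATE:-, TRANSFORM:-, EMIT:-] out:-; in:P1
Tick 2: [PARSE:-, VALIDATE:P1(v=14,ok=F), TRANSFORM:-, EMIT:-] out:-; in:-
Tick 3: [PARSE:-, VALIDATE:-, TRANSFORM:P1(v=0,ok=F), EMIT:-] out:-; in:-
Tick 4: [PARSE:P2(v=17,ok=F), VALIDATE:-, TRANSFORM:-, EMIT:P1(v=0,ok=F)] out:-; in:P2
Emitted by tick 4: []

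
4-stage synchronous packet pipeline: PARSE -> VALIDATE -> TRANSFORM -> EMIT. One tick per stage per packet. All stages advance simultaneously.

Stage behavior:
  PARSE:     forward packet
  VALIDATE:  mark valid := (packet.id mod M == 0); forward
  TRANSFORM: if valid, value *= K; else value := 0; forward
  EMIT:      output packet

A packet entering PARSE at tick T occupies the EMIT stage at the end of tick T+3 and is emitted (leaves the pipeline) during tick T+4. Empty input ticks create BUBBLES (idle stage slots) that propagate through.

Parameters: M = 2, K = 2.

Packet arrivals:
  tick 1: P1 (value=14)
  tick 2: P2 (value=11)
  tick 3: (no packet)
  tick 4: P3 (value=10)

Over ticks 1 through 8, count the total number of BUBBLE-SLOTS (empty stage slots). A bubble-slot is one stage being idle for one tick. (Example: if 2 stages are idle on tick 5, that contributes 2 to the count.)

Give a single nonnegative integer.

Answer: 20

Derivation:
Tick 1: [PARSE:P1(v=14,ok=F), VALIDATE:-, TRANSFORM:-, EMIT:-] out:-; bubbles=3
Tick 2: [PARSE:P2(v=11,ok=F), VALIDATE:P1(v=14,ok=F), TRANSFORM:-, EMIT:-] out:-; bubbles=2
Tick 3: [PARSE:-, VALIDATE:P2(v=11,ok=T), TRANSFORM:P1(v=0,ok=F), EMIT:-] out:-; bubbles=2
Tick 4: [PARSE:P3(v=10,ok=F), VALIDATE:-, TRANSFORM:P2(v=22,ok=T), EMIT:P1(v=0,ok=F)] out:-; bubbles=1
Tick 5: [PARSE:-, VALIDATE:P3(v=10,ok=F), TRANSFORM:-, EMIT:P2(v=22,ok=T)] out:P1(v=0); bubbles=2
Tick 6: [PARSE:-, VALIDATE:-, TRANSFORM:P3(v=0,ok=F), EMIT:-] out:P2(v=22); bubbles=3
Tick 7: [PARSE:-, VALIDATE:-, TRANSFORM:-, EMIT:P3(v=0,ok=F)] out:-; bubbles=3
Tick 8: [PARSE:-, VALIDATE:-, TRANSFORM:-, EMIT:-] out:P3(v=0); bubbles=4
Total bubble-slots: 20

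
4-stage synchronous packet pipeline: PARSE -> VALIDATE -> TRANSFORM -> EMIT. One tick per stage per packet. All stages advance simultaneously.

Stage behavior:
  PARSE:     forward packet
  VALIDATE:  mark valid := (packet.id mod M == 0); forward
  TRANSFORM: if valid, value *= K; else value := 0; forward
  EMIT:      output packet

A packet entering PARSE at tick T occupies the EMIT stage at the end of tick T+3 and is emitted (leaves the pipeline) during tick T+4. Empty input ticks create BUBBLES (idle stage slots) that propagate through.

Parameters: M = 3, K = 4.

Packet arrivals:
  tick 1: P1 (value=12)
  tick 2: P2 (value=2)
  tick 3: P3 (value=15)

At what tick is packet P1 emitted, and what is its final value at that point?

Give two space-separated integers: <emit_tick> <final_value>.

Tick 1: [PARSE:P1(v=12,ok=F), VALIDATE:-, TRANSFORM:-, EMIT:-] out:-; in:P1
Tick 2: [PARSE:P2(v=2,ok=F), VALIDATE:P1(v=12,ok=F), TRANSFORM:-, EMIT:-] out:-; in:P2
Tick 3: [PARSE:P3(v=15,ok=F), VALIDATE:P2(v=2,ok=F), TRANSFORM:P1(v=0,ok=F), EMIT:-] out:-; in:P3
Tick 4: [PARSE:-, VALIDATE:P3(v=15,ok=T), TRANSFORM:P2(v=0,ok=F), EMIT:P1(v=0,ok=F)] out:-; in:-
Tick 5: [PARSE:-, VALIDATE:-, TRANSFORM:P3(v=60,ok=T), EMIT:P2(v=0,ok=F)] out:P1(v=0); in:-
Tick 6: [PARSE:-, VALIDATE:-, TRANSFORM:-, EMIT:P3(v=60,ok=T)] out:P2(v=0); in:-
Tick 7: [PARSE:-, VALIDATE:-, TRANSFORM:-, EMIT:-] out:P3(v=60); in:-
P1: arrives tick 1, valid=False (id=1, id%3=1), emit tick 5, final value 0

Answer: 5 0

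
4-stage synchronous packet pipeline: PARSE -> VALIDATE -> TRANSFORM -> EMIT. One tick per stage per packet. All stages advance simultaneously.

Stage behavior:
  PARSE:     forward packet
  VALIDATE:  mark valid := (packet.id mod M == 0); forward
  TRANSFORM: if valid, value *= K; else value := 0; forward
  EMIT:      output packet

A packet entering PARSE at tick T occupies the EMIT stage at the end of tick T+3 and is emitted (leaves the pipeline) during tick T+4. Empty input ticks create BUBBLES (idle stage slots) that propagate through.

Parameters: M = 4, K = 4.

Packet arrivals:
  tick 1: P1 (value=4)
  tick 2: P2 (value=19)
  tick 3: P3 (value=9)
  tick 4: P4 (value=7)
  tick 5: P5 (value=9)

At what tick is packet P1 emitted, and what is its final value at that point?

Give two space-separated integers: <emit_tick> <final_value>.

Answer: 5 0

Derivation:
Tick 1: [PARSE:P1(v=4,ok=F), VALIDATE:-, TRANSFORM:-, EMIT:-] out:-; in:P1
Tick 2: [PARSE:P2(v=19,ok=F), VALIDATE:P1(v=4,ok=F), TRANSFORM:-, EMIT:-] out:-; in:P2
Tick 3: [PARSE:P3(v=9,ok=F), VALIDATE:P2(v=19,ok=F), TRANSFORM:P1(v=0,ok=F), EMIT:-] out:-; in:P3
Tick 4: [PARSE:P4(v=7,ok=F), VALIDATE:P3(v=9,ok=F), TRANSFORM:P2(v=0,ok=F), EMIT:P1(v=0,ok=F)] out:-; in:P4
Tick 5: [PARSE:P5(v=9,ok=F), VALIDATE:P4(v=7,ok=T), TRANSFORM:P3(v=0,ok=F), EMIT:P2(v=0,ok=F)] out:P1(v=0); in:P5
Tick 6: [PARSE:-, VALIDATE:P5(v=9,ok=F), TRANSFORM:P4(v=28,ok=T), EMIT:P3(v=0,ok=F)] out:P2(v=0); in:-
Tick 7: [PARSE:-, VALIDATE:-, TRANSFORM:P5(v=0,ok=F), EMIT:P4(v=28,ok=T)] out:P3(v=0); in:-
Tick 8: [PARSE:-, VALIDATE:-, TRANSFORM:-, EMIT:P5(v=0,ok=F)] out:P4(v=28); in:-
Tick 9: [PARSE:-, VALIDATE:-, TRANSFORM:-, EMIT:-] out:P5(v=0); in:-
P1: arrives tick 1, valid=False (id=1, id%4=1), emit tick 5, final value 0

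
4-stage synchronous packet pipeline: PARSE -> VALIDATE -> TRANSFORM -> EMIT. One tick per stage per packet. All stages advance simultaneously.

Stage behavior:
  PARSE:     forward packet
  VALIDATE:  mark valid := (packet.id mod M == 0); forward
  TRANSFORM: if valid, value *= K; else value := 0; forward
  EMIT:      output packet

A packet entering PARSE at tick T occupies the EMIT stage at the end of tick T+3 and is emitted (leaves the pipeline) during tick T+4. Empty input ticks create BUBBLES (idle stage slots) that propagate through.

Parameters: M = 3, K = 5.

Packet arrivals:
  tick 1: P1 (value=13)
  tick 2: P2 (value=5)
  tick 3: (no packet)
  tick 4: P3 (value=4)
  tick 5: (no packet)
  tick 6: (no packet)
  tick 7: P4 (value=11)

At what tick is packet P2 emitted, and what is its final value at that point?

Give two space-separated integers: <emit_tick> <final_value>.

Tick 1: [PARSE:P1(v=13,ok=F), VALIDATE:-, TRANSFORM:-, EMIT:-] out:-; in:P1
Tick 2: [PARSE:P2(v=5,ok=F), VALIDATE:P1(v=13,ok=F), TRANSFORM:-, EMIT:-] out:-; in:P2
Tick 3: [PARSE:-, VALIDATE:P2(v=5,ok=F), TRANSFORM:P1(v=0,ok=F), EMIT:-] out:-; in:-
Tick 4: [PARSE:P3(v=4,ok=F), VALIDATE:-, TRANSFORM:P2(v=0,ok=F), EMIT:P1(v=0,ok=F)] out:-; in:P3
Tick 5: [PARSE:-, VALIDATE:P3(v=4,ok=T), TRANSFORM:-, EMIT:P2(v=0,ok=F)] out:P1(v=0); in:-
Tick 6: [PARSE:-, VALIDATE:-, TRANSFORM:P3(v=20,ok=T), EMIT:-] out:P2(v=0); in:-
Tick 7: [PARSE:P4(v=11,ok=F), VALIDATE:-, TRANSFORM:-, EMIT:P3(v=20,ok=T)] out:-; in:P4
Tick 8: [PARSE:-, VALIDATE:P4(v=11,ok=F), TRANSFORM:-, EMIT:-] out:P3(v=20); in:-
Tick 9: [PARSE:-, VALIDATE:-, TRANSFORM:P4(v=0,ok=F), EMIT:-] out:-; in:-
Tick 10: [PARSE:-, VALIDATE:-, TRANSFORM:-, EMIT:P4(v=0,ok=F)] out:-; in:-
Tick 11: [PARSE:-, VALIDATE:-, TRANSFORM:-, EMIT:-] out:P4(v=0); in:-
P2: arrives tick 2, valid=False (id=2, id%3=2), emit tick 6, final value 0

Answer: 6 0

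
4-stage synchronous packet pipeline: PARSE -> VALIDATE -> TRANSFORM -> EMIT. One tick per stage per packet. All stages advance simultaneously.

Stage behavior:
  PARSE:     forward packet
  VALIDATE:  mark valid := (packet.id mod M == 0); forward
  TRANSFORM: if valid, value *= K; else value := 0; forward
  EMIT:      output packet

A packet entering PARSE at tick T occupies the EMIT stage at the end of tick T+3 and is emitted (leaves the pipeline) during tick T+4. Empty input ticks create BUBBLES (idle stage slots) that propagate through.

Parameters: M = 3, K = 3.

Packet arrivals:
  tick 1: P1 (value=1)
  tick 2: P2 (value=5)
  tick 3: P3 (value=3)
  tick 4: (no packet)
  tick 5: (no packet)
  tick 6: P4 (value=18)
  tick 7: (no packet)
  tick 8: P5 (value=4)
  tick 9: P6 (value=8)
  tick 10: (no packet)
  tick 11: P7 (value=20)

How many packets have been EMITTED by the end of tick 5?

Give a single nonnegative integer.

Answer: 1

Derivation:
Tick 1: [PARSE:P1(v=1,ok=F), VALIDATE:-, TRANSFORM:-, EMIT:-] out:-; in:P1
Tick 2: [PARSE:P2(v=5,ok=F), VALIDATE:P1(v=1,ok=F), TRANSFORM:-, EMIT:-] out:-; in:P2
Tick 3: [PARSE:P3(v=3,ok=F), VALIDATE:P2(v=5,ok=F), TRANSFORM:P1(v=0,ok=F), EMIT:-] out:-; in:P3
Tick 4: [PARSE:-, VALIDATE:P3(v=3,ok=T), TRANSFORM:P2(v=0,ok=F), EMIT:P1(v=0,ok=F)] out:-; in:-
Tick 5: [PARSE:-, VALIDATE:-, TRANSFORM:P3(v=9,ok=T), EMIT:P2(v=0,ok=F)] out:P1(v=0); in:-
Emitted by tick 5: ['P1']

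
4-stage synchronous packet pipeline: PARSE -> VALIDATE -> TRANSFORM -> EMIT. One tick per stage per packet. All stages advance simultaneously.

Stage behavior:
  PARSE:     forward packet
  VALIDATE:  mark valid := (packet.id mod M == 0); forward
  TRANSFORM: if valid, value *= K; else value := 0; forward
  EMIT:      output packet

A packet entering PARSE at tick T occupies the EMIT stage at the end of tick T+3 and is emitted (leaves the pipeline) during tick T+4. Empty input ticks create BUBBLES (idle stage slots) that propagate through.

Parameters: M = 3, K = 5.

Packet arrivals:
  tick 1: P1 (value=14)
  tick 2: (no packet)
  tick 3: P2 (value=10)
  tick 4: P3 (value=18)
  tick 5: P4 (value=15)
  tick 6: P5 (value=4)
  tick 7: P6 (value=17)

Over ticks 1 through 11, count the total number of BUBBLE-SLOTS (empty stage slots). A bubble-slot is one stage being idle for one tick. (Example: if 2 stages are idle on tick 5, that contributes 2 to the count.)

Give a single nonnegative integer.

Answer: 20

Derivation:
Tick 1: [PARSE:P1(v=14,ok=F), VALIDATE:-, TRANSFORM:-, EMIT:-] out:-; bubbles=3
Tick 2: [PARSE:-, VALIDATE:P1(v=14,ok=F), TRANSFORM:-, EMIT:-] out:-; bubbles=3
Tick 3: [PARSE:P2(v=10,ok=F), VALIDATE:-, TRANSFORM:P1(v=0,ok=F), EMIT:-] out:-; bubbles=2
Tick 4: [PARSE:P3(v=18,ok=F), VALIDATE:P2(v=10,ok=F), TRANSFORM:-, EMIT:P1(v=0,ok=F)] out:-; bubbles=1
Tick 5: [PARSE:P4(v=15,ok=F), VALIDATE:P3(v=18,ok=T), TRANSFORM:P2(v=0,ok=F), EMIT:-] out:P1(v=0); bubbles=1
Tick 6: [PARSE:P5(v=4,ok=F), VALIDATE:P4(v=15,ok=F), TRANSFORM:P3(v=90,ok=T), EMIT:P2(v=0,ok=F)] out:-; bubbles=0
Tick 7: [PARSE:P6(v=17,ok=F), VALIDATE:P5(v=4,ok=F), TRANSFORM:P4(v=0,ok=F), EMIT:P3(v=90,ok=T)] out:P2(v=0); bubbles=0
Tick 8: [PARSE:-, VALIDATE:P6(v=17,ok=T), TRANSFORM:P5(v=0,ok=F), EMIT:P4(v=0,ok=F)] out:P3(v=90); bubbles=1
Tick 9: [PARSE:-, VALIDATE:-, TRANSFORM:P6(v=85,ok=T), EMIT:P5(v=0,ok=F)] out:P4(v=0); bubbles=2
Tick 10: [PARSE:-, VALIDATE:-, TRANSFORM:-, EMIT:P6(v=85,ok=T)] out:P5(v=0); bubbles=3
Tick 11: [PARSE:-, VALIDATE:-, TRANSFORM:-, EMIT:-] out:P6(v=85); bubbles=4
Total bubble-slots: 20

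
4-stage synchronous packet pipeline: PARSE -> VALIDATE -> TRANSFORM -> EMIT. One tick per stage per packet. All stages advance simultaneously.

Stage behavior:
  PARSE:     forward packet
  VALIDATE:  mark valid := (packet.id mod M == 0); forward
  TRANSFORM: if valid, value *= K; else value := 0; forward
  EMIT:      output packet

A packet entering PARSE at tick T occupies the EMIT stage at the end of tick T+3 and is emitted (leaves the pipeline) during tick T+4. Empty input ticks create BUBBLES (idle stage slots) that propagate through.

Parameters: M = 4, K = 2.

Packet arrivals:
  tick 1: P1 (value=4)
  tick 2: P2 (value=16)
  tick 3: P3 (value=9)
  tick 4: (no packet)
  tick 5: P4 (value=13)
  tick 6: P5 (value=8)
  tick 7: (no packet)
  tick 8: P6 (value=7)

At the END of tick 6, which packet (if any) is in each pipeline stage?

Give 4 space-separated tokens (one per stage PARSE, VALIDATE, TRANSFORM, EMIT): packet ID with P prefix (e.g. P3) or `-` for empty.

Answer: P5 P4 - P3

Derivation:
Tick 1: [PARSE:P1(v=4,ok=F), VALIDATE:-, TRANSFORM:-, EMIT:-] out:-; in:P1
Tick 2: [PARSE:P2(v=16,ok=F), VALIDATE:P1(v=4,ok=F), TRANSFORM:-, EMIT:-] out:-; in:P2
Tick 3: [PARSE:P3(v=9,ok=F), VALIDATE:P2(v=16,ok=F), TRANSFORM:P1(v=0,ok=F), EMIT:-] out:-; in:P3
Tick 4: [PARSE:-, VALIDATE:P3(v=9,ok=F), TRANSFORM:P2(v=0,ok=F), EMIT:P1(v=0,ok=F)] out:-; in:-
Tick 5: [PARSE:P4(v=13,ok=F), VALIDATE:-, TRANSFORM:P3(v=0,ok=F), EMIT:P2(v=0,ok=F)] out:P1(v=0); in:P4
Tick 6: [PARSE:P5(v=8,ok=F), VALIDATE:P4(v=13,ok=T), TRANSFORM:-, EMIT:P3(v=0,ok=F)] out:P2(v=0); in:P5
At end of tick 6: ['P5', 'P4', '-', 'P3']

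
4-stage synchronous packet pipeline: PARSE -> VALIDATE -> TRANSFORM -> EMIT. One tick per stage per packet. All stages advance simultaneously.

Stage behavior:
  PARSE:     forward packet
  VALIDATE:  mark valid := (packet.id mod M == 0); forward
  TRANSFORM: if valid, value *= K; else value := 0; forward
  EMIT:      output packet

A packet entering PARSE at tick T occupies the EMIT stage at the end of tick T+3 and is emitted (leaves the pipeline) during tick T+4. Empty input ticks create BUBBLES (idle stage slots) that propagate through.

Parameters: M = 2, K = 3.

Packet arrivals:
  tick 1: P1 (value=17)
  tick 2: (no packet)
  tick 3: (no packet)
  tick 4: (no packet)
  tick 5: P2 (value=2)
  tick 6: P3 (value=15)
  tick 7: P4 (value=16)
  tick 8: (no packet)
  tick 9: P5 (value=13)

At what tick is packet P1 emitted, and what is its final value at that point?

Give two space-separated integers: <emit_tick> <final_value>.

Answer: 5 0

Derivation:
Tick 1: [PARSE:P1(v=17,ok=F), VALIDATE:-, TRANSFORM:-, EMIT:-] out:-; in:P1
Tick 2: [PARSE:-, VALIDATE:P1(v=17,ok=F), TRANSFORM:-, EMIT:-] out:-; in:-
Tick 3: [PARSE:-, VALIDATE:-, TRANSFORM:P1(v=0,ok=F), EMIT:-] out:-; in:-
Tick 4: [PARSE:-, VALIDATE:-, TRANSFORM:-, EMIT:P1(v=0,ok=F)] out:-; in:-
Tick 5: [PARSE:P2(v=2,ok=F), VALIDATE:-, TRANSFORM:-, EMIT:-] out:P1(v=0); in:P2
Tick 6: [PARSE:P3(v=15,ok=F), VALIDATE:P2(v=2,ok=T), TRANSFORM:-, EMIT:-] out:-; in:P3
Tick 7: [PARSE:P4(v=16,ok=F), VALIDATE:P3(v=15,ok=F), TRANSFORM:P2(v=6,ok=T), EMIT:-] out:-; in:P4
Tick 8: [PARSE:-, VALIDATE:P4(v=16,ok=T), TRANSFORM:P3(v=0,ok=F), EMIT:P2(v=6,ok=T)] out:-; in:-
Tick 9: [PARSE:P5(v=13,ok=F), VALIDATE:-, TRANSFORM:P4(v=48,ok=T), EMIT:P3(v=0,ok=F)] out:P2(v=6); in:P5
Tick 10: [PARSE:-, VALIDATE:P5(v=13,ok=F), TRANSFORM:-, EMIT:P4(v=48,ok=T)] out:P3(v=0); in:-
Tick 11: [PARSE:-, VALIDATE:-, TRANSFORM:P5(v=0,ok=F), EMIT:-] out:P4(v=48); in:-
Tick 12: [PARSE:-, VALIDATE:-, TRANSFORM:-, EMIT:P5(v=0,ok=F)] out:-; in:-
Tick 13: [PARSE:-, VALIDATE:-, TRANSFORM:-, EMIT:-] out:P5(v=0); in:-
P1: arrives tick 1, valid=False (id=1, id%2=1), emit tick 5, final value 0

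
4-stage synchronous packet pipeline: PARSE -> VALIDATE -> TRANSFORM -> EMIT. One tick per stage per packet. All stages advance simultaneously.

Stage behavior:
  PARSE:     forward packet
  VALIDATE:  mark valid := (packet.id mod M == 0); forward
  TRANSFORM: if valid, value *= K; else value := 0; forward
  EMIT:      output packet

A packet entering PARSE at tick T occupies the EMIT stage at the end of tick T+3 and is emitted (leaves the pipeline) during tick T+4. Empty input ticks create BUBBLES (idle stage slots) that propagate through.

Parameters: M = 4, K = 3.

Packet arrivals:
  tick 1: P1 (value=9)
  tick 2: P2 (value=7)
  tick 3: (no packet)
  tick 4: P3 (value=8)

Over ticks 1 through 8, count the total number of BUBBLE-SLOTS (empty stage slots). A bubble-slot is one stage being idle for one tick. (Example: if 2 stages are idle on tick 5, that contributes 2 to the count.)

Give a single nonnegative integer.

Tick 1: [PARSE:P1(v=9,ok=F), VALIDATE:-, TRANSFORM:-, EMIT:-] out:-; bubbles=3
Tick 2: [PARSE:P2(v=7,ok=F), VALIDATE:P1(v=9,ok=F), TRANSFORM:-, EMIT:-] out:-; bubbles=2
Tick 3: [PARSE:-, VALIDATE:P2(v=7,ok=F), TRANSFORM:P1(v=0,ok=F), EMIT:-] out:-; bubbles=2
Tick 4: [PARSE:P3(v=8,ok=F), VALIDATE:-, TRANSFORM:P2(v=0,ok=F), EMIT:P1(v=0,ok=F)] out:-; bubbles=1
Tick 5: [PARSE:-, VALIDATE:P3(v=8,ok=F), TRANSFORM:-, EMIT:P2(v=0,ok=F)] out:P1(v=0); bubbles=2
Tick 6: [PARSE:-, VALIDATE:-, TRANSFORM:P3(v=0,ok=F), EMIT:-] out:P2(v=0); bubbles=3
Tick 7: [PARSE:-, VALIDATE:-, TRANSFORM:-, EMIT:P3(v=0,ok=F)] out:-; bubbles=3
Tick 8: [PARSE:-, VALIDATE:-, TRANSFORM:-, EMIT:-] out:P3(v=0); bubbles=4
Total bubble-slots: 20

Answer: 20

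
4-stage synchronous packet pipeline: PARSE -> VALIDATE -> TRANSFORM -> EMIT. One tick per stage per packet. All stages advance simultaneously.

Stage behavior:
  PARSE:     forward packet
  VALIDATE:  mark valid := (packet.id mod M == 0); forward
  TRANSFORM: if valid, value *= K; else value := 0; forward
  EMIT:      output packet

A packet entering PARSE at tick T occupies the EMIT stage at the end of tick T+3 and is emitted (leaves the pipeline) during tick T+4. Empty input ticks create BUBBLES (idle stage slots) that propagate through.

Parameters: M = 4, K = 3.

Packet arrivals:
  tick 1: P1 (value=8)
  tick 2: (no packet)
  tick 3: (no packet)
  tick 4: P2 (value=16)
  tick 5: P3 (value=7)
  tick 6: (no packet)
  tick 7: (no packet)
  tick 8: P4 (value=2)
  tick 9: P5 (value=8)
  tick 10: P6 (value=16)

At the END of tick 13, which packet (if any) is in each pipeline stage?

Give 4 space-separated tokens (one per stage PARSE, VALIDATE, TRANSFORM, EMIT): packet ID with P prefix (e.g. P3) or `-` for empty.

Tick 1: [PARSE:P1(v=8,ok=F), VALIDATE:-, TRANSFORM:-, EMIT:-] out:-; in:P1
Tick 2: [PARSE:-, VALIDATE:P1(v=8,ok=F), TRANSFORM:-, EMIT:-] out:-; in:-
Tick 3: [PARSE:-, VALIDATE:-, TRANSFORM:P1(v=0,ok=F), EMIT:-] out:-; in:-
Tick 4: [PARSE:P2(v=16,ok=F), VALIDATE:-, TRANSFORM:-, EMIT:P1(v=0,ok=F)] out:-; in:P2
Tick 5: [PARSE:P3(v=7,ok=F), VALIDATE:P2(v=16,ok=F), TRANSFORM:-, EMIT:-] out:P1(v=0); in:P3
Tick 6: [PARSE:-, VALIDATE:P3(v=7,ok=F), TRANSFORM:P2(v=0,ok=F), EMIT:-] out:-; in:-
Tick 7: [PARSE:-, VALIDATE:-, TRANSFORM:P3(v=0,ok=F), EMIT:P2(v=0,ok=F)] out:-; in:-
Tick 8: [PARSE:P4(v=2,ok=F), VALIDATE:-, TRANSFORM:-, EMIT:P3(v=0,ok=F)] out:P2(v=0); in:P4
Tick 9: [PARSE:P5(v=8,ok=F), VALIDATE:P4(v=2,ok=T), TRANSFORM:-, EMIT:-] out:P3(v=0); in:P5
Tick 10: [PARSE:P6(v=16,ok=F), VALIDATE:P5(v=8,ok=F), TRANSFORM:P4(v=6,ok=T), EMIT:-] out:-; in:P6
Tick 11: [PARSE:-, VALIDATE:P6(v=16,ok=F), TRANSFORM:P5(v=0,ok=F), EMIT:P4(v=6,ok=T)] out:-; in:-
Tick 12: [PARSE:-, VALIDATE:-, TRANSFORM:P6(v=0,ok=F), EMIT:P5(v=0,ok=F)] out:P4(v=6); in:-
Tick 13: [PARSE:-, VALIDATE:-, TRANSFORM:-, EMIT:P6(v=0,ok=F)] out:P5(v=0); in:-
At end of tick 13: ['-', '-', '-', 'P6']

Answer: - - - P6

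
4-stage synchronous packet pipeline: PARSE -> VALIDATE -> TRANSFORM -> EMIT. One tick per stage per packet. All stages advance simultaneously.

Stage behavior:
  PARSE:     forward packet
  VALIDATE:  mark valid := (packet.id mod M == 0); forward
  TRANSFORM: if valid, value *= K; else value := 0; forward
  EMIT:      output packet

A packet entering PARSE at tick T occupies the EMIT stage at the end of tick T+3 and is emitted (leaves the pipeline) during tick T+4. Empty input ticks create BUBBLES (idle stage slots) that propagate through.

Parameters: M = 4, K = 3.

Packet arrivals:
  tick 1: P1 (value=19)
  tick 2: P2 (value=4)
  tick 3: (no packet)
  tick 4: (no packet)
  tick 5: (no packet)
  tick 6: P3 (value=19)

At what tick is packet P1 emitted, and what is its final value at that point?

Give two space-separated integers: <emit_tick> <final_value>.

Tick 1: [PARSE:P1(v=19,ok=F), VALIDATE:-, TRANSFORM:-, EMIT:-] out:-; in:P1
Tick 2: [PARSE:P2(v=4,ok=F), VALIDATE:P1(v=19,ok=F), TRANSFORM:-, EMIT:-] out:-; in:P2
Tick 3: [PARSE:-, VALIDATE:P2(v=4,ok=F), TRANSFORM:P1(v=0,ok=F), EMIT:-] out:-; in:-
Tick 4: [PARSE:-, VALIDATE:-, TRANSFORM:P2(v=0,ok=F), EMIT:P1(v=0,ok=F)] out:-; in:-
Tick 5: [PARSE:-, VALIDATE:-, TRANSFORM:-, EMIT:P2(v=0,ok=F)] out:P1(v=0); in:-
Tick 6: [PARSE:P3(v=19,ok=F), VALIDATE:-, TRANSFORM:-, EMIT:-] out:P2(v=0); in:P3
Tick 7: [PARSE:-, VALIDATE:P3(v=19,ok=F), TRANSFORM:-, EMIT:-] out:-; in:-
Tick 8: [PARSE:-, VALIDATE:-, TRANSFORM:P3(v=0,ok=F), EMIT:-] out:-; in:-
Tick 9: [PARSE:-, VALIDATE:-, TRANSFORM:-, EMIT:P3(v=0,ok=F)] out:-; in:-
Tick 10: [PARSE:-, VALIDATE:-, TRANSFORM:-, EMIT:-] out:P3(v=0); in:-
P1: arrives tick 1, valid=False (id=1, id%4=1), emit tick 5, final value 0

Answer: 5 0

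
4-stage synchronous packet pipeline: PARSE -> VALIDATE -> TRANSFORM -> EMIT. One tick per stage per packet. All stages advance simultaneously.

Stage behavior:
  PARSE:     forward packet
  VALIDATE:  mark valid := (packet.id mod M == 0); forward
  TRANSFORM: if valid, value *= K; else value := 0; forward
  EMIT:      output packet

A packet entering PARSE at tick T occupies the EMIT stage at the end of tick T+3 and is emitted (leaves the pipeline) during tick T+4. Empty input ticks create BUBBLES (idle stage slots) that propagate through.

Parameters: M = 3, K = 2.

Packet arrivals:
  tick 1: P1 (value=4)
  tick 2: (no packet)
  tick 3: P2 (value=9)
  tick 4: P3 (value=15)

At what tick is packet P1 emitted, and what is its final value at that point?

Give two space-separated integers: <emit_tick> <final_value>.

Tick 1: [PARSE:P1(v=4,ok=F), VALIDATE:-, TRANSFORM:-, EMIT:-] out:-; in:P1
Tick 2: [PARSE:-, VALIDATE:P1(v=4,ok=F), TRANSFORM:-, EMIT:-] out:-; in:-
Tick 3: [PARSE:P2(v=9,ok=F), VALIDATE:-, TRANSFORM:P1(v=0,ok=F), EMIT:-] out:-; in:P2
Tick 4: [PARSE:P3(v=15,ok=F), VALIDATE:P2(v=9,ok=F), TRANSFORM:-, EMIT:P1(v=0,ok=F)] out:-; in:P3
Tick 5: [PARSE:-, VALIDATE:P3(v=15,ok=T), TRANSFORM:P2(v=0,ok=F), EMIT:-] out:P1(v=0); in:-
Tick 6: [PARSE:-, VALIDATE:-, TRANSFORM:P3(v=30,ok=T), EMIT:P2(v=0,ok=F)] out:-; in:-
Tick 7: [PARSE:-, VALIDATE:-, TRANSFORM:-, EMIT:P3(v=30,ok=T)] out:P2(v=0); in:-
Tick 8: [PARSE:-, VALIDATE:-, TRANSFORM:-, EMIT:-] out:P3(v=30); in:-
P1: arrives tick 1, valid=False (id=1, id%3=1), emit tick 5, final value 0

Answer: 5 0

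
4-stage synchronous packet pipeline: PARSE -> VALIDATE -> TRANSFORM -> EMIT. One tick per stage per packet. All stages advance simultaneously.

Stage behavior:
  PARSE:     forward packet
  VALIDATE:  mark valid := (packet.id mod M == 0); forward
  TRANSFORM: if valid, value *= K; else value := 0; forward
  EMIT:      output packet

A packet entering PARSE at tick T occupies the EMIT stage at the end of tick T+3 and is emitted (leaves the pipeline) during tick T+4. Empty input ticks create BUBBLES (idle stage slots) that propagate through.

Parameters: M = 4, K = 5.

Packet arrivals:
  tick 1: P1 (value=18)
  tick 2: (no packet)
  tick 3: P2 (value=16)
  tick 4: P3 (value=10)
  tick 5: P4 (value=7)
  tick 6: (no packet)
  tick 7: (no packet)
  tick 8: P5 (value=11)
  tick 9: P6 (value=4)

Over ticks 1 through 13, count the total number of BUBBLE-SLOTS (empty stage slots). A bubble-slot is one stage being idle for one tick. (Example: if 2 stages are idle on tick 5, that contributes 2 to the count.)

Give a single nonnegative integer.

Answer: 28

Derivation:
Tick 1: [PARSE:P1(v=18,ok=F), VALIDATE:-, TRANSFORM:-, EMIT:-] out:-; bubbles=3
Tick 2: [PARSE:-, VALIDATE:P1(v=18,ok=F), TRANSFORM:-, EMIT:-] out:-; bubbles=3
Tick 3: [PARSE:P2(v=16,ok=F), VALIDATE:-, TRANSFORM:P1(v=0,ok=F), EMIT:-] out:-; bubbles=2
Tick 4: [PARSE:P3(v=10,ok=F), VALIDATE:P2(v=16,ok=F), TRANSFORM:-, EMIT:P1(v=0,ok=F)] out:-; bubbles=1
Tick 5: [PARSE:P4(v=7,ok=F), VALIDATE:P3(v=10,ok=F), TRANSFORM:P2(v=0,ok=F), EMIT:-] out:P1(v=0); bubbles=1
Tick 6: [PARSE:-, VALIDATE:P4(v=7,ok=T), TRANSFORM:P3(v=0,ok=F), EMIT:P2(v=0,ok=F)] out:-; bubbles=1
Tick 7: [PARSE:-, VALIDATE:-, TRANSFORM:P4(v=35,ok=T), EMIT:P3(v=0,ok=F)] out:P2(v=0); bubbles=2
Tick 8: [PARSE:P5(v=11,ok=F), VALIDATE:-, TRANSFORM:-, EMIT:P4(v=35,ok=T)] out:P3(v=0); bubbles=2
Tick 9: [PARSE:P6(v=4,ok=F), VALIDATE:P5(v=11,ok=F), TRANSFORM:-, EMIT:-] out:P4(v=35); bubbles=2
Tick 10: [PARSE:-, VALIDATE:P6(v=4,ok=F), TRANSFORM:P5(v=0,ok=F), EMIT:-] out:-; bubbles=2
Tick 11: [PARSE:-, VALIDATE:-, TRANSFORM:P6(v=0,ok=F), EMIT:P5(v=0,ok=F)] out:-; bubbles=2
Tick 12: [PARSE:-, VALIDATE:-, TRANSFORM:-, EMIT:P6(v=0,ok=F)] out:P5(v=0); bubbles=3
Tick 13: [PARSE:-, VALIDATE:-, TRANSFORM:-, EMIT:-] out:P6(v=0); bubbles=4
Total bubble-slots: 28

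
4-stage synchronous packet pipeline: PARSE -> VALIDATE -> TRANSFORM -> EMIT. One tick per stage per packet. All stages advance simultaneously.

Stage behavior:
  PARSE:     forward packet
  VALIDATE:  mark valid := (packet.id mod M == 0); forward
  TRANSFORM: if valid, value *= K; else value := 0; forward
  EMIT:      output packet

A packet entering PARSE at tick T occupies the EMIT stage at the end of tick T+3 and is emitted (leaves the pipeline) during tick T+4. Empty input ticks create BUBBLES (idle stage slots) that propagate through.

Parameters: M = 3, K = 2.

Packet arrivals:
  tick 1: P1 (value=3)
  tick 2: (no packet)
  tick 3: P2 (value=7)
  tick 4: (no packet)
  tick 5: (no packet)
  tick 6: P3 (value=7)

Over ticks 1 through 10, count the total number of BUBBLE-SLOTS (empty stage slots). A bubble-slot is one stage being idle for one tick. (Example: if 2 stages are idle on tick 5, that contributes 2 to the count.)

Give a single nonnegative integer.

Answer: 28

Derivation:
Tick 1: [PARSE:P1(v=3,ok=F), VALIDATE:-, TRANSFORM:-, EMIT:-] out:-; bubbles=3
Tick 2: [PARSE:-, VALIDATE:P1(v=3,ok=F), TRANSFORM:-, EMIT:-] out:-; bubbles=3
Tick 3: [PARSE:P2(v=7,ok=F), VALIDATE:-, TRANSFORM:P1(v=0,ok=F), EMIT:-] out:-; bubbles=2
Tick 4: [PARSE:-, VALIDATE:P2(v=7,ok=F), TRANSFORM:-, EMIT:P1(v=0,ok=F)] out:-; bubbles=2
Tick 5: [PARSE:-, VALIDATE:-, TRANSFORM:P2(v=0,ok=F), EMIT:-] out:P1(v=0); bubbles=3
Tick 6: [PARSE:P3(v=7,ok=F), VALIDATE:-, TRANSFORM:-, EMIT:P2(v=0,ok=F)] out:-; bubbles=2
Tick 7: [PARSE:-, VALIDATE:P3(v=7,ok=T), TRANSFORM:-, EMIT:-] out:P2(v=0); bubbles=3
Tick 8: [PARSE:-, VALIDATE:-, TRANSFORM:P3(v=14,ok=T), EMIT:-] out:-; bubbles=3
Tick 9: [PARSE:-, VALIDATE:-, TRANSFORM:-, EMIT:P3(v=14,ok=T)] out:-; bubbles=3
Tick 10: [PARSE:-, VALIDATE:-, TRANSFORM:-, EMIT:-] out:P3(v=14); bubbles=4
Total bubble-slots: 28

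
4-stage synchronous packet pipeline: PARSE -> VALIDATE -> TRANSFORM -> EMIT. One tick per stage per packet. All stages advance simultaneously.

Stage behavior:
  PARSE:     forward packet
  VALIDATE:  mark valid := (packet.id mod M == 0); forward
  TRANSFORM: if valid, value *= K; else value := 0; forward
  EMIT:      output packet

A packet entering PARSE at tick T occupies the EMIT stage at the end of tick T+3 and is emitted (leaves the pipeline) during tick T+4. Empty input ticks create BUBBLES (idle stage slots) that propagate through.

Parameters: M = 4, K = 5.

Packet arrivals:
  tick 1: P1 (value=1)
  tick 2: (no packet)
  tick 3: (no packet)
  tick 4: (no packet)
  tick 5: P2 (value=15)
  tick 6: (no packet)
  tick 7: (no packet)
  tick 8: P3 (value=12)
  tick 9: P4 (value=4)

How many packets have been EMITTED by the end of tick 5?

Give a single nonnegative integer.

Answer: 1

Derivation:
Tick 1: [PARSE:P1(v=1,ok=F), VALIDATE:-, TRANSFORM:-, EMIT:-] out:-; in:P1
Tick 2: [PARSE:-, VALIDATE:P1(v=1,ok=F), TRANSFORM:-, EMIT:-] out:-; in:-
Tick 3: [PARSE:-, VALIDATE:-, TRANSFORM:P1(v=0,ok=F), EMIT:-] out:-; in:-
Tick 4: [PARSE:-, VALIDATE:-, TRANSFORM:-, EMIT:P1(v=0,ok=F)] out:-; in:-
Tick 5: [PARSE:P2(v=15,ok=F), VALIDATE:-, TRANSFORM:-, EMIT:-] out:P1(v=0); in:P2
Emitted by tick 5: ['P1']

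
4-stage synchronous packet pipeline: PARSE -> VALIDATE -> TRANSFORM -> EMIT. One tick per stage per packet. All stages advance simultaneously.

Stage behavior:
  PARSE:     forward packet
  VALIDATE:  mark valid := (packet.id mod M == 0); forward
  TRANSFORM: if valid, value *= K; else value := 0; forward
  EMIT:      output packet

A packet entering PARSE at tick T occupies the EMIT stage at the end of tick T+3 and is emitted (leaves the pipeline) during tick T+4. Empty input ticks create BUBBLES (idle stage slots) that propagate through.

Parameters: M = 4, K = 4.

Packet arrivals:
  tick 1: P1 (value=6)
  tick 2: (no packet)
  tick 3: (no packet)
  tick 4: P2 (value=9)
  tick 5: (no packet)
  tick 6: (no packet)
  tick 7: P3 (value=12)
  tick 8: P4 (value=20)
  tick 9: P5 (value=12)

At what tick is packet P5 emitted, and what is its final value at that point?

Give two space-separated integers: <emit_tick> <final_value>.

Tick 1: [PARSE:P1(v=6,ok=F), VALIDATE:-, TRANSFORM:-, EMIT:-] out:-; in:P1
Tick 2: [PARSE:-, VALIDATE:P1(v=6,ok=F), TRANSFORM:-, EMIT:-] out:-; in:-
Tick 3: [PARSE:-, VALIDATE:-, TRANSFORM:P1(v=0,ok=F), EMIT:-] out:-; in:-
Tick 4: [PARSE:P2(v=9,ok=F), VALIDATE:-, TRANSFORM:-, EMIT:P1(v=0,ok=F)] out:-; in:P2
Tick 5: [PARSE:-, VALIDATE:P2(v=9,ok=F), TRANSFORM:-, EMIT:-] out:P1(v=0); in:-
Tick 6: [PARSE:-, VALIDATE:-, TRANSFORM:P2(v=0,ok=F), EMIT:-] out:-; in:-
Tick 7: [PARSE:P3(v=12,ok=F), VALIDATE:-, TRANSFORM:-, EMIT:P2(v=0,ok=F)] out:-; in:P3
Tick 8: [PARSE:P4(v=20,ok=F), VALIDATE:P3(v=12,ok=F), TRANSFORM:-, EMIT:-] out:P2(v=0); in:P4
Tick 9: [PARSE:P5(v=12,ok=F), VALIDATE:P4(v=20,ok=T), TRANSFORM:P3(v=0,ok=F), EMIT:-] out:-; in:P5
Tick 10: [PARSE:-, VALIDATE:P5(v=12,ok=F), TRANSFORM:P4(v=80,ok=T), EMIT:P3(v=0,ok=F)] out:-; in:-
Tick 11: [PARSE:-, VALIDATE:-, TRANSFORM:P5(v=0,ok=F), EMIT:P4(v=80,ok=T)] out:P3(v=0); in:-
Tick 12: [PARSE:-, VALIDATE:-, TRANSFORM:-, EMIT:P5(v=0,ok=F)] out:P4(v=80); in:-
Tick 13: [PARSE:-, VALIDATE:-, TRANSFORM:-, EMIT:-] out:P5(v=0); in:-
P5: arrives tick 9, valid=False (id=5, id%4=1), emit tick 13, final value 0

Answer: 13 0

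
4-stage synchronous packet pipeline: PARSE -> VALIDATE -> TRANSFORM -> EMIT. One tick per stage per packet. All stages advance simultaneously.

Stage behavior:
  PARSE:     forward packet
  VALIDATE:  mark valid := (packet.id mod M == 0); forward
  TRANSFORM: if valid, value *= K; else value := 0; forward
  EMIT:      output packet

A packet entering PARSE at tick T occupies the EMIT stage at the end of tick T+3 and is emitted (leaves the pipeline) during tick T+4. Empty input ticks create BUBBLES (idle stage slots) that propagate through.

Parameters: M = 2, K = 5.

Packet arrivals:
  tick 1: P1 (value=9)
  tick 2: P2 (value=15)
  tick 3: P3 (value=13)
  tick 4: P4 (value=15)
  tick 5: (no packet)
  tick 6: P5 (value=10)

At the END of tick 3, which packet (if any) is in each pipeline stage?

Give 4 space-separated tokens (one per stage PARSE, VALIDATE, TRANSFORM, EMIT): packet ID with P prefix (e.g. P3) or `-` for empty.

Answer: P3 P2 P1 -

Derivation:
Tick 1: [PARSE:P1(v=9,ok=F), VALIDATE:-, TRANSFORM:-, EMIT:-] out:-; in:P1
Tick 2: [PARSE:P2(v=15,ok=F), VALIDATE:P1(v=9,ok=F), TRANSFORM:-, EMIT:-] out:-; in:P2
Tick 3: [PARSE:P3(v=13,ok=F), VALIDATE:P2(v=15,ok=T), TRANSFORM:P1(v=0,ok=F), EMIT:-] out:-; in:P3
At end of tick 3: ['P3', 'P2', 'P1', '-']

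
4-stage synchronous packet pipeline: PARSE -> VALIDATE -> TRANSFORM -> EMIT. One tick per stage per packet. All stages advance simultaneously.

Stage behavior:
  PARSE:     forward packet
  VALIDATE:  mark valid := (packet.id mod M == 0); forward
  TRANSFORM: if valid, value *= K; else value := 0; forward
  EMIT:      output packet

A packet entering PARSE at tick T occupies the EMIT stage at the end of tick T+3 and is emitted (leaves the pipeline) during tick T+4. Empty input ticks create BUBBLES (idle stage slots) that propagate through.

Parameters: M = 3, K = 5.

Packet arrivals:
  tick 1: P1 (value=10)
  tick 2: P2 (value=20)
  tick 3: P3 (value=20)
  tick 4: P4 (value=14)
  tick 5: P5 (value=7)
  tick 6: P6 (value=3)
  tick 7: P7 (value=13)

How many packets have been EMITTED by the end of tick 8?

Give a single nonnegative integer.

Tick 1: [PARSE:P1(v=10,ok=F), VALIDATE:-, TRANSFORM:-, EMIT:-] out:-; in:P1
Tick 2: [PARSE:P2(v=20,ok=F), VALIDATE:P1(v=10,ok=F), TRANSFORM:-, EMIT:-] out:-; in:P2
Tick 3: [PARSE:P3(v=20,ok=F), VALIDATE:P2(v=20,ok=F), TRANSFORM:P1(v=0,ok=F), EMIT:-] out:-; in:P3
Tick 4: [PARSE:P4(v=14,ok=F), VALIDATE:P3(v=20,ok=T), TRANSFORM:P2(v=0,ok=F), EMIT:P1(v=0,ok=F)] out:-; in:P4
Tick 5: [PARSE:P5(v=7,ok=F), VALIDATE:P4(v=14,ok=F), TRANSFORM:P3(v=100,ok=T), EMIT:P2(v=0,ok=F)] out:P1(v=0); in:P5
Tick 6: [PARSE:P6(v=3,ok=F), VALIDATE:P5(v=7,ok=F), TRANSFORM:P4(v=0,ok=F), EMIT:P3(v=100,ok=T)] out:P2(v=0); in:P6
Tick 7: [PARSE:P7(v=13,ok=F), VALIDATE:P6(v=3,ok=T), TRANSFORM:P5(v=0,ok=F), EMIT:P4(v=0,ok=F)] out:P3(v=100); in:P7
Tick 8: [PARSE:-, VALIDATE:P7(v=13,ok=F), TRANSFORM:P6(v=15,ok=T), EMIT:P5(v=0,ok=F)] out:P4(v=0); in:-
Emitted by tick 8: ['P1', 'P2', 'P3', 'P4']

Answer: 4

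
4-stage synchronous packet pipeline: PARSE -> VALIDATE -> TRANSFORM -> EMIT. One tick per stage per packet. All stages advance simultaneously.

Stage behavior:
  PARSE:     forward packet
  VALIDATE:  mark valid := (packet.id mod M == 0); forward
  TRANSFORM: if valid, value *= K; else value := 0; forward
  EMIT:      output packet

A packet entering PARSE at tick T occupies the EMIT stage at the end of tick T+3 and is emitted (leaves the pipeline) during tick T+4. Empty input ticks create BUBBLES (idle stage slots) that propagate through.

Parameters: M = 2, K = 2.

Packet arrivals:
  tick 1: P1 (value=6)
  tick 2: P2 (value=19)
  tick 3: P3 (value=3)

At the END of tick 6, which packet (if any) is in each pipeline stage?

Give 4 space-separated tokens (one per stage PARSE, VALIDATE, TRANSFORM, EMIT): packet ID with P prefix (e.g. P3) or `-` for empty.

Answer: - - - P3

Derivation:
Tick 1: [PARSE:P1(v=6,ok=F), VALIDATE:-, TRANSFORM:-, EMIT:-] out:-; in:P1
Tick 2: [PARSE:P2(v=19,ok=F), VALIDATE:P1(v=6,ok=F), TRANSFORM:-, EMIT:-] out:-; in:P2
Tick 3: [PARSE:P3(v=3,ok=F), VALIDATE:P2(v=19,ok=T), TRANSFORM:P1(v=0,ok=F), EMIT:-] out:-; in:P3
Tick 4: [PARSE:-, VALIDATE:P3(v=3,ok=F), TRANSFORM:P2(v=38,ok=T), EMIT:P1(v=0,ok=F)] out:-; in:-
Tick 5: [PARSE:-, VALIDATE:-, TRANSFORM:P3(v=0,ok=F), EMIT:P2(v=38,ok=T)] out:P1(v=0); in:-
Tick 6: [PARSE:-, VALIDATE:-, TRANSFORM:-, EMIT:P3(v=0,ok=F)] out:P2(v=38); in:-
At end of tick 6: ['-', '-', '-', 'P3']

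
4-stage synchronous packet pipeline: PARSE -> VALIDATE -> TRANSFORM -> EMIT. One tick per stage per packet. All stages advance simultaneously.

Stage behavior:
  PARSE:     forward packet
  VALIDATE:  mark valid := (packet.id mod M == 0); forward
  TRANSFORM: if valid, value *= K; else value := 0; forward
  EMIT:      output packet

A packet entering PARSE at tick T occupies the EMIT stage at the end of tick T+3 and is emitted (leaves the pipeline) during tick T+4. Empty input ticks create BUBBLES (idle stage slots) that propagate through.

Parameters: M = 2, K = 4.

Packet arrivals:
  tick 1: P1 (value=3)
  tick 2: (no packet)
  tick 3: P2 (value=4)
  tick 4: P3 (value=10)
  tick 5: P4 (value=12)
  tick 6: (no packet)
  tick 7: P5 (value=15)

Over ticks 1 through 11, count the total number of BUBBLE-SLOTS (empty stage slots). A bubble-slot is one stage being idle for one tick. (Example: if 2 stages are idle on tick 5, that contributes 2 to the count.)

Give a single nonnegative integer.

Tick 1: [PARSE:P1(v=3,ok=F), VALIDATE:-, TRANSFORM:-, EMIT:-] out:-; bubbles=3
Tick 2: [PARSE:-, VALIDATE:P1(v=3,ok=F), TRANSFORM:-, EMIT:-] out:-; bubbles=3
Tick 3: [PARSE:P2(v=4,ok=F), VALIDATE:-, TRANSFORM:P1(v=0,ok=F), EMIT:-] out:-; bubbles=2
Tick 4: [PARSE:P3(v=10,ok=F), VALIDATE:P2(v=4,ok=T), TRANSFORM:-, EMIT:P1(v=0,ok=F)] out:-; bubbles=1
Tick 5: [PARSE:P4(v=12,ok=F), VALIDATE:P3(v=10,ok=F), TRANSFORM:P2(v=16,ok=T), EMIT:-] out:P1(v=0); bubbles=1
Tick 6: [PARSE:-, VALIDATE:P4(v=12,ok=T), TRANSFORM:P3(v=0,ok=F), EMIT:P2(v=16,ok=T)] out:-; bubbles=1
Tick 7: [PARSE:P5(v=15,ok=F), VALIDATE:-, TRANSFORM:P4(v=48,ok=T), EMIT:P3(v=0,ok=F)] out:P2(v=16); bubbles=1
Tick 8: [PARSE:-, VALIDATE:P5(v=15,ok=F), TRANSFORM:-, EMIT:P4(v=48,ok=T)] out:P3(v=0); bubbles=2
Tick 9: [PARSE:-, VALIDATE:-, TRANSFORM:P5(v=0,ok=F), EMIT:-] out:P4(v=48); bubbles=3
Tick 10: [PARSE:-, VALIDATE:-, TRANSFORM:-, EMIT:P5(v=0,ok=F)] out:-; bubbles=3
Tick 11: [PARSE:-, VALIDATE:-, TRANSFORM:-, EMIT:-] out:P5(v=0); bubbles=4
Total bubble-slots: 24

Answer: 24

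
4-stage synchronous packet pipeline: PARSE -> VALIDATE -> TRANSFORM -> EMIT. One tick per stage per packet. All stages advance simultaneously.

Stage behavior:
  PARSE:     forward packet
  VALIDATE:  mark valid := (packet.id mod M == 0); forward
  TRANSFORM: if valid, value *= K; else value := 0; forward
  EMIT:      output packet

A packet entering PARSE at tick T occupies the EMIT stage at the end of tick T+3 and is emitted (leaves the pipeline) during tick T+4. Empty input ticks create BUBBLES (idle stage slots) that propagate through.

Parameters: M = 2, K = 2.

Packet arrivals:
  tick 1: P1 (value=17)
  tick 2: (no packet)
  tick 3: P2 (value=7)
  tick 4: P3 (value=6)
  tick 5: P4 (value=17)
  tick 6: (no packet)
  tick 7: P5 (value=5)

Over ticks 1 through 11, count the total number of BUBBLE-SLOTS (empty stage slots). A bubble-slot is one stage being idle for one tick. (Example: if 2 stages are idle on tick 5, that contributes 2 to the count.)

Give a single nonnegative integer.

Answer: 24

Derivation:
Tick 1: [PARSE:P1(v=17,ok=F), VALIDATE:-, TRANSFORM:-, EMIT:-] out:-; bubbles=3
Tick 2: [PARSE:-, VALIDATE:P1(v=17,ok=F), TRANSFORM:-, EMIT:-] out:-; bubbles=3
Tick 3: [PARSE:P2(v=7,ok=F), VALIDATE:-, TRANSFORM:P1(v=0,ok=F), EMIT:-] out:-; bubbles=2
Tick 4: [PARSE:P3(v=6,ok=F), VALIDATE:P2(v=7,ok=T), TRANSFORM:-, EMIT:P1(v=0,ok=F)] out:-; bubbles=1
Tick 5: [PARSE:P4(v=17,ok=F), VALIDATE:P3(v=6,ok=F), TRANSFORM:P2(v=14,ok=T), EMIT:-] out:P1(v=0); bubbles=1
Tick 6: [PARSE:-, VALIDATE:P4(v=17,ok=T), TRANSFORM:P3(v=0,ok=F), EMIT:P2(v=14,ok=T)] out:-; bubbles=1
Tick 7: [PARSE:P5(v=5,ok=F), VALIDATE:-, TRANSFORM:P4(v=34,ok=T), EMIT:P3(v=0,ok=F)] out:P2(v=14); bubbles=1
Tick 8: [PARSE:-, VALIDATE:P5(v=5,ok=F), TRANSFORM:-, EMIT:P4(v=34,ok=T)] out:P3(v=0); bubbles=2
Tick 9: [PARSE:-, VALIDATE:-, TRANSFORM:P5(v=0,ok=F), EMIT:-] out:P4(v=34); bubbles=3
Tick 10: [PARSE:-, VALIDATE:-, TRANSFORM:-, EMIT:P5(v=0,ok=F)] out:-; bubbles=3
Tick 11: [PARSE:-, VALIDATE:-, TRANSFORM:-, EMIT:-] out:P5(v=0); bubbles=4
Total bubble-slots: 24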